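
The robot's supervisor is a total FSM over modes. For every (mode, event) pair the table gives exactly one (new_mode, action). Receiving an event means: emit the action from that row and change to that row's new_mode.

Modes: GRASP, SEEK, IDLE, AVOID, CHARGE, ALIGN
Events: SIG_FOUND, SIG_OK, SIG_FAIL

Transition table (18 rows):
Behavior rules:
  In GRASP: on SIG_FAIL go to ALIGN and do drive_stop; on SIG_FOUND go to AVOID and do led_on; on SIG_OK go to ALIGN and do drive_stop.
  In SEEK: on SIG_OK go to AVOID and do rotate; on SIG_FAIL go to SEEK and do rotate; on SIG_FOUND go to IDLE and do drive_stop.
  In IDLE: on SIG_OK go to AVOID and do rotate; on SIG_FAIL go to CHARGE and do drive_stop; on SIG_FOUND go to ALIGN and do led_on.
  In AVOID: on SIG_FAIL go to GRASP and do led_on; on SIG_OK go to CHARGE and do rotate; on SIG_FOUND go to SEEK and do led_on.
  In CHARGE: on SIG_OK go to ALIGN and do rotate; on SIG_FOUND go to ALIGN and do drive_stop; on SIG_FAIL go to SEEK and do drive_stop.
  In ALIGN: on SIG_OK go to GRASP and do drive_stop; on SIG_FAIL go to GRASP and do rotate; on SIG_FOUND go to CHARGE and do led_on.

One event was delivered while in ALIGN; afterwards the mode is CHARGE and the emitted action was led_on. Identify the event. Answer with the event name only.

SIG_FOUND

try SIG_FOUND: (ALIGN, SIG_FOUND) → (CHARGE, led_on)  ← matches
try SIG_OK: (ALIGN, SIG_OK) → (GRASP, drive_stop)
try SIG_FAIL: (ALIGN, SIG_FAIL) → (GRASP, rotate)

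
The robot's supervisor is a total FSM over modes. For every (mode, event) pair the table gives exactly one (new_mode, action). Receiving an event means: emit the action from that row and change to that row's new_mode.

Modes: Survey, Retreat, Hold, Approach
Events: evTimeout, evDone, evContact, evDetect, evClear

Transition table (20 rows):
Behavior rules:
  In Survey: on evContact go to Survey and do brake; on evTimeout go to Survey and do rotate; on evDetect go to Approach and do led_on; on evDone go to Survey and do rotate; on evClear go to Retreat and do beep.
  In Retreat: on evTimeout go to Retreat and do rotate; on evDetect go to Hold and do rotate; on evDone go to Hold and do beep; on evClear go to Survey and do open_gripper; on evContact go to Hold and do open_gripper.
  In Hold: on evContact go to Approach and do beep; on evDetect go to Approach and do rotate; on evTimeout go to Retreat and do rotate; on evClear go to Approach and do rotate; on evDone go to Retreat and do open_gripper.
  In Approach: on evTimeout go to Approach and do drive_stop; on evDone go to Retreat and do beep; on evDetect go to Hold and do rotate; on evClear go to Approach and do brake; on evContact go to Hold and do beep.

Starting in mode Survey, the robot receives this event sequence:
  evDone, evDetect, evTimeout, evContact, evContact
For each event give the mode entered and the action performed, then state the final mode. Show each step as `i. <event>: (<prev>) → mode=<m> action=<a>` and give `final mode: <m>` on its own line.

1. evDone: (Survey) → mode=Survey action=rotate
2. evDetect: (Survey) → mode=Approach action=led_on
3. evTimeout: (Approach) → mode=Approach action=drive_stop
4. evContact: (Approach) → mode=Hold action=beep
5. evContact: (Hold) → mode=Approach action=beep

final mode: Approach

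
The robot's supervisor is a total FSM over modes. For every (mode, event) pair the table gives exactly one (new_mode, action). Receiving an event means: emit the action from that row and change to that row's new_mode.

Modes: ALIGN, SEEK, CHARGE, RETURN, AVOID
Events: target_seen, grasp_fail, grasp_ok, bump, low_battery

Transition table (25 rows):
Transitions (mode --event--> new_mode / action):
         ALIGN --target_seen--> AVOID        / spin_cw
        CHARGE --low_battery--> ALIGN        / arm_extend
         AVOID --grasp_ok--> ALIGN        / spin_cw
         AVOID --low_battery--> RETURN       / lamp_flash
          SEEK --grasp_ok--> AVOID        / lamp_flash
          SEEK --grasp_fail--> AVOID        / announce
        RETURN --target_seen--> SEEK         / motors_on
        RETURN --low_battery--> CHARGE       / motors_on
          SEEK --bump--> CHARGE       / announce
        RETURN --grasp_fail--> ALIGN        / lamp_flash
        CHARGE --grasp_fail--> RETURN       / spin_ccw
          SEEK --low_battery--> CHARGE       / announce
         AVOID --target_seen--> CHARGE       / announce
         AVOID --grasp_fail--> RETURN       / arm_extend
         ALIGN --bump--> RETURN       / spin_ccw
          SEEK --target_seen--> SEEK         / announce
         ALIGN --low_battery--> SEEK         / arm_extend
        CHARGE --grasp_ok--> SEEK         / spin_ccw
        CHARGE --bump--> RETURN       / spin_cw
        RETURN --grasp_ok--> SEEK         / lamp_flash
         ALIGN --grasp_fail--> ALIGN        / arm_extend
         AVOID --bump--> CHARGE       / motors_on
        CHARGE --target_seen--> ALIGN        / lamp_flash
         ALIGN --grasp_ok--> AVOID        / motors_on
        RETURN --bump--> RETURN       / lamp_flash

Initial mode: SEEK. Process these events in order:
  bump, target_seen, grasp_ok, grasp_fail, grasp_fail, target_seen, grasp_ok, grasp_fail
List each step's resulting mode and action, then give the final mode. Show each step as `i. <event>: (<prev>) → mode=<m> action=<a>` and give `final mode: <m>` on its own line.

final mode: ALIGN

1. bump: (SEEK) → mode=CHARGE action=announce
2. target_seen: (CHARGE) → mode=ALIGN action=lamp_flash
3. grasp_ok: (ALIGN) → mode=AVOID action=motors_on
4. grasp_fail: (AVOID) → mode=RETURN action=arm_extend
5. grasp_fail: (RETURN) → mode=ALIGN action=lamp_flash
6. target_seen: (ALIGN) → mode=AVOID action=spin_cw
7. grasp_ok: (AVOID) → mode=ALIGN action=spin_cw
8. grasp_fail: (ALIGN) → mode=ALIGN action=arm_extend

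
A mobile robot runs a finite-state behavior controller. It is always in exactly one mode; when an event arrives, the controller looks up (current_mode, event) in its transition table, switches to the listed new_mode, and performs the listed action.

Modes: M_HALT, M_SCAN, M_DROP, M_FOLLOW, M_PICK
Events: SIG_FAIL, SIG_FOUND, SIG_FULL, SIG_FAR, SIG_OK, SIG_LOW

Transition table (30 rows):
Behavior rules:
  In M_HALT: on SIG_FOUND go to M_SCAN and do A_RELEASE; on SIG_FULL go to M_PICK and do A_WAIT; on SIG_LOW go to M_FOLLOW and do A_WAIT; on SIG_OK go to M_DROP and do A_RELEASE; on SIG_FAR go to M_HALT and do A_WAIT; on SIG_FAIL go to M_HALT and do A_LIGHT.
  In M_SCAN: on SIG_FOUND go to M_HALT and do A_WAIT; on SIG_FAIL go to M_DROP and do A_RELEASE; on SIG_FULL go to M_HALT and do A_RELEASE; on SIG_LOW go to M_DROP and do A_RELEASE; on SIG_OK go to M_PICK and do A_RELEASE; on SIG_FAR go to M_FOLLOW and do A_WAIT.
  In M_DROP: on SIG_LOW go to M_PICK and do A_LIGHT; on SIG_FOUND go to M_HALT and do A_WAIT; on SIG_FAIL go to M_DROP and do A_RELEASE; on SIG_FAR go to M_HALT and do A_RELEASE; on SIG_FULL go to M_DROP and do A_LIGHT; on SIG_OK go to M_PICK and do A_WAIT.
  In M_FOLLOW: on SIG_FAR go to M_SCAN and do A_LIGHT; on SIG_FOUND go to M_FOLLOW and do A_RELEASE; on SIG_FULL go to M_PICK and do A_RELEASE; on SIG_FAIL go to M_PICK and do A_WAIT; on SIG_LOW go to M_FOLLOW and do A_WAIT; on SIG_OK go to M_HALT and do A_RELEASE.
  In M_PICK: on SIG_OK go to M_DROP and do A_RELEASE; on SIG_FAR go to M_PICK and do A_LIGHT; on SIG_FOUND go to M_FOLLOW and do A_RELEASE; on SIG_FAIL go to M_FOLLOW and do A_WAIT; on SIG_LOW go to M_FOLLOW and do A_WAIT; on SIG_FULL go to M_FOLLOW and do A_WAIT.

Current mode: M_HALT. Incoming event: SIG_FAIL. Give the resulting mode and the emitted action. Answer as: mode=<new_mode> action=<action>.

current mode = M_HALT; filter table to that mode:
  (M_HALT, SIG_FOUND) → (M_SCAN, A_RELEASE)
  (M_HALT, SIG_FULL) → (M_PICK, A_WAIT)
  (M_HALT, SIG_LOW) → (M_FOLLOW, A_WAIT)
  (M_HALT, SIG_OK) → (M_DROP, A_RELEASE)
  (M_HALT, SIG_FAR) → (M_HALT, A_WAIT)
  (M_HALT, SIG_FAIL) → (M_HALT, A_LIGHT)  ← event matches
event = SIG_FAIL selects (M_HALT, A_LIGHT)

mode=M_HALT action=A_LIGHT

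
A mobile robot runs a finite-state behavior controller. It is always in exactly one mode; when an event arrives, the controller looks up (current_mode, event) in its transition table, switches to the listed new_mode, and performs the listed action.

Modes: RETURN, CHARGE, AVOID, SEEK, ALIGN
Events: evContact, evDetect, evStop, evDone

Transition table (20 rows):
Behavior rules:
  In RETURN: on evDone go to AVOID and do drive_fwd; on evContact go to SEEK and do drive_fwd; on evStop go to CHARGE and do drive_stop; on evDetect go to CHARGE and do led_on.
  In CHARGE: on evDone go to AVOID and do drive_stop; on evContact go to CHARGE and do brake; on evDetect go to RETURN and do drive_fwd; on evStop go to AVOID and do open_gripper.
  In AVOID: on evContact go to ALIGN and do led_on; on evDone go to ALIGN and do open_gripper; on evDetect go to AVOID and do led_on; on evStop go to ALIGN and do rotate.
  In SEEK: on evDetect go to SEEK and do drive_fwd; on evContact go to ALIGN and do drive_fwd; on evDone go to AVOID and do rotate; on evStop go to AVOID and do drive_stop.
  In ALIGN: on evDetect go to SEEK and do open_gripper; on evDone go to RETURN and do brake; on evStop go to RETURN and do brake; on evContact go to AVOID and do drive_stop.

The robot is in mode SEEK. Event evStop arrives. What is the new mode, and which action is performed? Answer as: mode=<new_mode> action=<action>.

current mode = SEEK; filter table to that mode:
  (SEEK, evDetect) → (SEEK, drive_fwd)
  (SEEK, evContact) → (ALIGN, drive_fwd)
  (SEEK, evDone) → (AVOID, rotate)
  (SEEK, evStop) → (AVOID, drive_stop)  ← event matches
event = evStop selects (AVOID, drive_stop)

mode=AVOID action=drive_stop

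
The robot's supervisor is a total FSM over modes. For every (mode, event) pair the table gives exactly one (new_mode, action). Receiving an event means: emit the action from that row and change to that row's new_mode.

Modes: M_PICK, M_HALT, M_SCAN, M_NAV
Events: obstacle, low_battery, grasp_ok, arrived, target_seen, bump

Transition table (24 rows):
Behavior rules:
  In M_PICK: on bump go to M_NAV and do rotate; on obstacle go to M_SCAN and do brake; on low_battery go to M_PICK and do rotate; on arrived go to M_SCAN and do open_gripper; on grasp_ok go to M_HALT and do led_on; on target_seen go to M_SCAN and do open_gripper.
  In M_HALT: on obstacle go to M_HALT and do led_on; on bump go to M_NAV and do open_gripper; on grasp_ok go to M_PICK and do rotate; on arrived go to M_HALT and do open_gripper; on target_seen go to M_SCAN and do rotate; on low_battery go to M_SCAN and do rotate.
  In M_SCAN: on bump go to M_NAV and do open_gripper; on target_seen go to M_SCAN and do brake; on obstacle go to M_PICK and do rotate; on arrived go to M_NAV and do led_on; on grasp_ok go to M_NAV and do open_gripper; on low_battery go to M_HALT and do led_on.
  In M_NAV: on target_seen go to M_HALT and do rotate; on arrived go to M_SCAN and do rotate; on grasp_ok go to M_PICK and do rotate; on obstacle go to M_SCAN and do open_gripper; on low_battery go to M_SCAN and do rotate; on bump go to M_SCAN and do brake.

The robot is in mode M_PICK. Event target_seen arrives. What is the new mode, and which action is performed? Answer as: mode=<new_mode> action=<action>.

current mode = M_PICK; filter table to that mode:
  (M_PICK, bump) → (M_NAV, rotate)
  (M_PICK, obstacle) → (M_SCAN, brake)
  (M_PICK, low_battery) → (M_PICK, rotate)
  (M_PICK, arrived) → (M_SCAN, open_gripper)
  (M_PICK, grasp_ok) → (M_HALT, led_on)
  (M_PICK, target_seen) → (M_SCAN, open_gripper)  ← event matches
event = target_seen selects (M_SCAN, open_gripper)

mode=M_SCAN action=open_gripper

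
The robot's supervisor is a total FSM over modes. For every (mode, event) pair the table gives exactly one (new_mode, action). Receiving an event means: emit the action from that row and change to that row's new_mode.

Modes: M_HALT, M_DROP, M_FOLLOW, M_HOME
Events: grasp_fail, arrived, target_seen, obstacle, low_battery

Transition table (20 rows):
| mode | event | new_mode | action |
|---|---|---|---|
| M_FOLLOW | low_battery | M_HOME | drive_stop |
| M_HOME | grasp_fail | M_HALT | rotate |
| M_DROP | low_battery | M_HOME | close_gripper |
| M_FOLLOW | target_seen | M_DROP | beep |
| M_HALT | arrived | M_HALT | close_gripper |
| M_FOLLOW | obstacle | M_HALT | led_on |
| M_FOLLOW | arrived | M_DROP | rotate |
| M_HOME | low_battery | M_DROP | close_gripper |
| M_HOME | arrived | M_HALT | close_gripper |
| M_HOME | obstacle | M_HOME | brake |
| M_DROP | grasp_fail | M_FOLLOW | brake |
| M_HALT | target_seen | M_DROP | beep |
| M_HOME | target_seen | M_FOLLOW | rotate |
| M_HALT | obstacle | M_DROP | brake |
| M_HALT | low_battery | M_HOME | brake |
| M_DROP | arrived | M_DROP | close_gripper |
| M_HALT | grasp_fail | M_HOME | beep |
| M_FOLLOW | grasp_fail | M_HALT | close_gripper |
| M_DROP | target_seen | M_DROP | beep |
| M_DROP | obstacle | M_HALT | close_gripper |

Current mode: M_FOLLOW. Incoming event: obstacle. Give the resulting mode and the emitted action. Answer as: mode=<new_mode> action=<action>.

mode=M_HALT action=led_on

current mode = M_FOLLOW; filter table to that mode:
  (M_FOLLOW, low_battery) → (M_HOME, drive_stop)
  (M_FOLLOW, target_seen) → (M_DROP, beep)
  (M_FOLLOW, obstacle) → (M_HALT, led_on)  ← event matches
  (M_FOLLOW, arrived) → (M_DROP, rotate)
  (M_FOLLOW, grasp_fail) → (M_HALT, close_gripper)
event = obstacle selects (M_HALT, led_on)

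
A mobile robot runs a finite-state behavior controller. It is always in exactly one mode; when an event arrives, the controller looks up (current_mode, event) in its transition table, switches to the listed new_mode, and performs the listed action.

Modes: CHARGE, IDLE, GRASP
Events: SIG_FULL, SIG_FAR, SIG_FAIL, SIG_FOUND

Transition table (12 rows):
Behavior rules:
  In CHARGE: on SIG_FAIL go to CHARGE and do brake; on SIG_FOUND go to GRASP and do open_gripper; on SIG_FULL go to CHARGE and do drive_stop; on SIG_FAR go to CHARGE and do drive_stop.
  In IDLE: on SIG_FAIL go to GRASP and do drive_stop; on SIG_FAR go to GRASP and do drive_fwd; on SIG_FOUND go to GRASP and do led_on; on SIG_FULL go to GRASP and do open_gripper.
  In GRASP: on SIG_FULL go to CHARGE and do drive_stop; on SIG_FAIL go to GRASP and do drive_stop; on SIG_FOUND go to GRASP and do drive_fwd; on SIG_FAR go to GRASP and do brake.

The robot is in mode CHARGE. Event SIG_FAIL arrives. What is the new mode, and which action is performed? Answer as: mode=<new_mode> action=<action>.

mode=CHARGE action=brake

current mode = CHARGE; filter table to that mode:
  (CHARGE, SIG_FAIL) → (CHARGE, brake)  ← event matches
  (CHARGE, SIG_FOUND) → (GRASP, open_gripper)
  (CHARGE, SIG_FULL) → (CHARGE, drive_stop)
  (CHARGE, SIG_FAR) → (CHARGE, drive_stop)
event = SIG_FAIL selects (CHARGE, brake)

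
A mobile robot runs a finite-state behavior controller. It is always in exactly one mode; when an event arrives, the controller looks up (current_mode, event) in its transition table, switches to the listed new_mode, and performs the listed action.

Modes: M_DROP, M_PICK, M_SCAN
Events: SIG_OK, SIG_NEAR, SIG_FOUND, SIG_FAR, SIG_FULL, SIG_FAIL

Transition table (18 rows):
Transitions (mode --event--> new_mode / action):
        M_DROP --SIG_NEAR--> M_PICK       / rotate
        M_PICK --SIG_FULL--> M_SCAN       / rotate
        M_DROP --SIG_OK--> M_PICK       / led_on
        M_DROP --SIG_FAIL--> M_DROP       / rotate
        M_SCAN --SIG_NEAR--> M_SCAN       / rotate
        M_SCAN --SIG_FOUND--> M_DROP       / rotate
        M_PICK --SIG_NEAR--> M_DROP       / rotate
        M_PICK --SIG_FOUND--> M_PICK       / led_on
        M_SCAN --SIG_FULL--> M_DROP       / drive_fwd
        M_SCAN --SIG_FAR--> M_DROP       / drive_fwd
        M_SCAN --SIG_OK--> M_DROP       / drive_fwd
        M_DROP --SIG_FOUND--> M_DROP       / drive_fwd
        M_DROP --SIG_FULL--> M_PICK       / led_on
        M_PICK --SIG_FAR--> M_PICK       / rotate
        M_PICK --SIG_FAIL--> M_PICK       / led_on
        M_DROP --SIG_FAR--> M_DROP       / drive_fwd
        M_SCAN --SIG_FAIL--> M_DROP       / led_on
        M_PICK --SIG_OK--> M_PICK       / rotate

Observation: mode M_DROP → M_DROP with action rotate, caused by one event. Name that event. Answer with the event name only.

try SIG_OK: (M_DROP, SIG_OK) → (M_PICK, led_on)
try SIG_NEAR: (M_DROP, SIG_NEAR) → (M_PICK, rotate)
try SIG_FOUND: (M_DROP, SIG_FOUND) → (M_DROP, drive_fwd)
try SIG_FAR: (M_DROP, SIG_FAR) → (M_DROP, drive_fwd)
try SIG_FULL: (M_DROP, SIG_FULL) → (M_PICK, led_on)
try SIG_FAIL: (M_DROP, SIG_FAIL) → (M_DROP, rotate)  ← matches

SIG_FAIL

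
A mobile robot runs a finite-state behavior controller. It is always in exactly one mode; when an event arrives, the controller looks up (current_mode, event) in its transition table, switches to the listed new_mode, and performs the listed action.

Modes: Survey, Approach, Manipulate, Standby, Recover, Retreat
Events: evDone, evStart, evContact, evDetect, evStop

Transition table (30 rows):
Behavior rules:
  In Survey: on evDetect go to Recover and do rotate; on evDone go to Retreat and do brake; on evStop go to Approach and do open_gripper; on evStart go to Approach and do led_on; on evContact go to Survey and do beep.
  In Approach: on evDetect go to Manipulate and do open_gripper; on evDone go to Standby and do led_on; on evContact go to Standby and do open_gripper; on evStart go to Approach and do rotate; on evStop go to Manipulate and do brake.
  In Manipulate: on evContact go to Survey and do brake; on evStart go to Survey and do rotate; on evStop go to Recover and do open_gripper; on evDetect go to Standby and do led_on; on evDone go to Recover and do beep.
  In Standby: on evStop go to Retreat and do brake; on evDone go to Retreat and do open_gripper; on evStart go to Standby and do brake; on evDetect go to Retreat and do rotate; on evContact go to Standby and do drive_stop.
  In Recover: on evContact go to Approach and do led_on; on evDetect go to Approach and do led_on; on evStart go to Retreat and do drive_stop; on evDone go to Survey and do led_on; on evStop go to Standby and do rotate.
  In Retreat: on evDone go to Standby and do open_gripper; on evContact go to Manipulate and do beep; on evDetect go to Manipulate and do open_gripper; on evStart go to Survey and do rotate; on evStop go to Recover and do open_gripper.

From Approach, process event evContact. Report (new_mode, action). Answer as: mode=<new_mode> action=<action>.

current mode = Approach; filter table to that mode:
  (Approach, evDetect) → (Manipulate, open_gripper)
  (Approach, evDone) → (Standby, led_on)
  (Approach, evContact) → (Standby, open_gripper)  ← event matches
  (Approach, evStart) → (Approach, rotate)
  (Approach, evStop) → (Manipulate, brake)
event = evContact selects (Standby, open_gripper)

mode=Standby action=open_gripper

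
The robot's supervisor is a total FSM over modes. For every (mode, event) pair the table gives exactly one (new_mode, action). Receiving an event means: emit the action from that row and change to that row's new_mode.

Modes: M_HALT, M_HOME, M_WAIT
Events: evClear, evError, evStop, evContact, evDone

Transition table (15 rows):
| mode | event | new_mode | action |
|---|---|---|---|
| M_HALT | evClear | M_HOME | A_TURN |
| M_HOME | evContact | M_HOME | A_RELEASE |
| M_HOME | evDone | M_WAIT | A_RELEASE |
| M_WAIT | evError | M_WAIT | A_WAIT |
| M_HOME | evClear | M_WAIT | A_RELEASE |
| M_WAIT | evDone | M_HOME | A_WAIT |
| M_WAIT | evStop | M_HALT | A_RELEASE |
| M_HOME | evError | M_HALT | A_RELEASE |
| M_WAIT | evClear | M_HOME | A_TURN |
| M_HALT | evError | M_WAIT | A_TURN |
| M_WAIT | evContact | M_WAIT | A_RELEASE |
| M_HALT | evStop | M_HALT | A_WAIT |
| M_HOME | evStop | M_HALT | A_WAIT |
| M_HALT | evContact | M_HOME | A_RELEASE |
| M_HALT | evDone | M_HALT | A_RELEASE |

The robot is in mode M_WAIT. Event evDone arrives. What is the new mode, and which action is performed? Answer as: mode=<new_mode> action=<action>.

mode=M_HOME action=A_WAIT

current mode = M_WAIT; filter table to that mode:
  (M_WAIT, evError) → (M_WAIT, A_WAIT)
  (M_WAIT, evDone) → (M_HOME, A_WAIT)  ← event matches
  (M_WAIT, evStop) → (M_HALT, A_RELEASE)
  (M_WAIT, evClear) → (M_HOME, A_TURN)
  (M_WAIT, evContact) → (M_WAIT, A_RELEASE)
event = evDone selects (M_HOME, A_WAIT)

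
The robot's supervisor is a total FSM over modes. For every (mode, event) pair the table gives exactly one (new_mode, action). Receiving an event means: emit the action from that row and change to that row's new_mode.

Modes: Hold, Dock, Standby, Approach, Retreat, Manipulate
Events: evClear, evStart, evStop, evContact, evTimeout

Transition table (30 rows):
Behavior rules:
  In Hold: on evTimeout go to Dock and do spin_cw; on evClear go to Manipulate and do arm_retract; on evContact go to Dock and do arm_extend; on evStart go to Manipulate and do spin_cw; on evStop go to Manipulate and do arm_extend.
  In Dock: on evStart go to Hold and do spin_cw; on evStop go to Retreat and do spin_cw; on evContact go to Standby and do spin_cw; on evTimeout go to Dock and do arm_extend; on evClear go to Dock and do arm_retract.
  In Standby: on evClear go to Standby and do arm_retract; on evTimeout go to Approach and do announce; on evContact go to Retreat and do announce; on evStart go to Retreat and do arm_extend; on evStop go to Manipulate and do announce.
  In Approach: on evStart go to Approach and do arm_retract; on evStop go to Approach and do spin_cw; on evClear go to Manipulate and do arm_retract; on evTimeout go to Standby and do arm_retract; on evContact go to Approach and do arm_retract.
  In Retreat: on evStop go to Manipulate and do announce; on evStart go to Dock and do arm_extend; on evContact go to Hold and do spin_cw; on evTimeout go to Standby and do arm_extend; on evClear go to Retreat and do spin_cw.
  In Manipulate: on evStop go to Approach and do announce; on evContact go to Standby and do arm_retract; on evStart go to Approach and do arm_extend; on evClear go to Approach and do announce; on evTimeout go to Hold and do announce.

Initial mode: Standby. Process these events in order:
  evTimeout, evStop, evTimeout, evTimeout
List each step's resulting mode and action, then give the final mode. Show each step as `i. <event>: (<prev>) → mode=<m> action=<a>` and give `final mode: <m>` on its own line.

1. evTimeout: (Standby) → mode=Approach action=announce
2. evStop: (Approach) → mode=Approach action=spin_cw
3. evTimeout: (Approach) → mode=Standby action=arm_retract
4. evTimeout: (Standby) → mode=Approach action=announce

final mode: Approach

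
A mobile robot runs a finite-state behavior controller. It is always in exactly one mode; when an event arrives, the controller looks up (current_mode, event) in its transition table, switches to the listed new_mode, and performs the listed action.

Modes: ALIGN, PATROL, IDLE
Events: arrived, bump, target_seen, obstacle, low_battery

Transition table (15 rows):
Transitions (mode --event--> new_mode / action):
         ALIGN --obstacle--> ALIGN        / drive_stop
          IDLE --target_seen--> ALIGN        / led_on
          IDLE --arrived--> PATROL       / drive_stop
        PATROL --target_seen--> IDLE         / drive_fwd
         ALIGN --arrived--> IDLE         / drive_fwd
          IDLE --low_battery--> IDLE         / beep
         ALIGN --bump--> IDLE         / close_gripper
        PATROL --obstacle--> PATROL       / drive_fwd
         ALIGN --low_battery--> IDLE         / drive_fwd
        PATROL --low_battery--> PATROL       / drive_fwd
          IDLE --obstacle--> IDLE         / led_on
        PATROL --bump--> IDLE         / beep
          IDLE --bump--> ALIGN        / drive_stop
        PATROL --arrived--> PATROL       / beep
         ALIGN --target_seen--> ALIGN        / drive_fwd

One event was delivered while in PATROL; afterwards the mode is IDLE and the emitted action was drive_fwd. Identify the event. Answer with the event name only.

try arrived: (PATROL, arrived) → (PATROL, beep)
try bump: (PATROL, bump) → (IDLE, beep)
try target_seen: (PATROL, target_seen) → (IDLE, drive_fwd)  ← matches
try obstacle: (PATROL, obstacle) → (PATROL, drive_fwd)
try low_battery: (PATROL, low_battery) → (PATROL, drive_fwd)

target_seen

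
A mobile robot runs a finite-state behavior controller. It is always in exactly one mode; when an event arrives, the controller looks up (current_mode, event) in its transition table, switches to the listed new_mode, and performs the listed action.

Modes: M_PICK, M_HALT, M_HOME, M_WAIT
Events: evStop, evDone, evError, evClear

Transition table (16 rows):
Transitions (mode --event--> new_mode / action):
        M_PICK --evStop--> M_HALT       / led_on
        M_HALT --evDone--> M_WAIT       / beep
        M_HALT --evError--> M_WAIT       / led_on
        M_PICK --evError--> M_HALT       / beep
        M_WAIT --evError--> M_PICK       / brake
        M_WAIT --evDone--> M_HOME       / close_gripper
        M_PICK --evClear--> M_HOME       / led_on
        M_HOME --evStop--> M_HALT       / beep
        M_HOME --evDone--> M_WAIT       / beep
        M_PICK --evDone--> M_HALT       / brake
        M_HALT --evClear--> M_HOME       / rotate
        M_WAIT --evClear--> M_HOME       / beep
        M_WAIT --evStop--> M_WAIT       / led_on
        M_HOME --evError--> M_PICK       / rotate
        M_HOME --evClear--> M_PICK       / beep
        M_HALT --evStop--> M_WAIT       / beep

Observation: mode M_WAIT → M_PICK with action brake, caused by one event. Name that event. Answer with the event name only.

try evStop: (M_WAIT, evStop) → (M_WAIT, led_on)
try evDone: (M_WAIT, evDone) → (M_HOME, close_gripper)
try evError: (M_WAIT, evError) → (M_PICK, brake)  ← matches
try evClear: (M_WAIT, evClear) → (M_HOME, beep)

evError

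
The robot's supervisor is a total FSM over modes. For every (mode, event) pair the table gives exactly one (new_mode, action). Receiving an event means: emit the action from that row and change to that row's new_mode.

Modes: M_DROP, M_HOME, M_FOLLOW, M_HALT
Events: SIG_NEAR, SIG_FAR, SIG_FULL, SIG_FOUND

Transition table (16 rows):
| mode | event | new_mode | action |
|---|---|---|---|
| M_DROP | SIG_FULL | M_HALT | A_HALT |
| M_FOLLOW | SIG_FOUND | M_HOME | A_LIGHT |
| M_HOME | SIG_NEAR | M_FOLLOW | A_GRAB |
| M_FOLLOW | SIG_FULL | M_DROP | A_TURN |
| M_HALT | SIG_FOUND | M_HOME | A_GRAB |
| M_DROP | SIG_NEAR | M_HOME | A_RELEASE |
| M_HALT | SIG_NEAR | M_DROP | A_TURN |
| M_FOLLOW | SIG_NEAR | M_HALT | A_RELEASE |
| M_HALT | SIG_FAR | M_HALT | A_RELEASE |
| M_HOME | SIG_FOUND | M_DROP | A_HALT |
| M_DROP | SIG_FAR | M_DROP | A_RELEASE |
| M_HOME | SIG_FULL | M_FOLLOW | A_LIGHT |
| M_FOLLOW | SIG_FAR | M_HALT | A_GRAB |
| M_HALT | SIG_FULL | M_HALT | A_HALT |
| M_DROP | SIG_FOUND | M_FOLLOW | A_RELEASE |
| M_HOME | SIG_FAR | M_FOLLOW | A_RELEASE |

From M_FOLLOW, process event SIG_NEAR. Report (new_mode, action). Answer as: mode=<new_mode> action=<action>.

current mode = M_FOLLOW; filter table to that mode:
  (M_FOLLOW, SIG_FOUND) → (M_HOME, A_LIGHT)
  (M_FOLLOW, SIG_FULL) → (M_DROP, A_TURN)
  (M_FOLLOW, SIG_NEAR) → (M_HALT, A_RELEASE)  ← event matches
  (M_FOLLOW, SIG_FAR) → (M_HALT, A_GRAB)
event = SIG_NEAR selects (M_HALT, A_RELEASE)

mode=M_HALT action=A_RELEASE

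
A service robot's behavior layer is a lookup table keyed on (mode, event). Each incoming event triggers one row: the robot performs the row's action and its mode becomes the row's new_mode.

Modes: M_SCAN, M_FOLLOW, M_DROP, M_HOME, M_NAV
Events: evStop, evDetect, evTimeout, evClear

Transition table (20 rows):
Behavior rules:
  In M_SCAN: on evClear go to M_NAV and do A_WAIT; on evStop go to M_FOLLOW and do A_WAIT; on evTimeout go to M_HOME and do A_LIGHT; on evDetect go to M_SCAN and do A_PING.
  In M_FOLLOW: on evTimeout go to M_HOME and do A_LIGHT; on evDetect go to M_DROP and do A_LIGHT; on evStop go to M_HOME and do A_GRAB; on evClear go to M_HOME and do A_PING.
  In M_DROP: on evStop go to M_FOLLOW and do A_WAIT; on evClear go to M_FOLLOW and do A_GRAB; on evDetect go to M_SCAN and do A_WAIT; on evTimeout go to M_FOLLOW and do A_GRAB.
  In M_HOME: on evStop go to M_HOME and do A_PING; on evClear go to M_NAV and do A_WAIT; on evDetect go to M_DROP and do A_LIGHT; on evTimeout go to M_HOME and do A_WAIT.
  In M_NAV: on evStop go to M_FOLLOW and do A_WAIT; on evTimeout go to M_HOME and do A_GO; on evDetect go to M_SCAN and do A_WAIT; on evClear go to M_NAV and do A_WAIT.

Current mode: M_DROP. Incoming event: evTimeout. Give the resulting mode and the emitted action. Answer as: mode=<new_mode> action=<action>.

mode=M_FOLLOW action=A_GRAB

current mode = M_DROP; filter table to that mode:
  (M_DROP, evStop) → (M_FOLLOW, A_WAIT)
  (M_DROP, evClear) → (M_FOLLOW, A_GRAB)
  (M_DROP, evDetect) → (M_SCAN, A_WAIT)
  (M_DROP, evTimeout) → (M_FOLLOW, A_GRAB)  ← event matches
event = evTimeout selects (M_FOLLOW, A_GRAB)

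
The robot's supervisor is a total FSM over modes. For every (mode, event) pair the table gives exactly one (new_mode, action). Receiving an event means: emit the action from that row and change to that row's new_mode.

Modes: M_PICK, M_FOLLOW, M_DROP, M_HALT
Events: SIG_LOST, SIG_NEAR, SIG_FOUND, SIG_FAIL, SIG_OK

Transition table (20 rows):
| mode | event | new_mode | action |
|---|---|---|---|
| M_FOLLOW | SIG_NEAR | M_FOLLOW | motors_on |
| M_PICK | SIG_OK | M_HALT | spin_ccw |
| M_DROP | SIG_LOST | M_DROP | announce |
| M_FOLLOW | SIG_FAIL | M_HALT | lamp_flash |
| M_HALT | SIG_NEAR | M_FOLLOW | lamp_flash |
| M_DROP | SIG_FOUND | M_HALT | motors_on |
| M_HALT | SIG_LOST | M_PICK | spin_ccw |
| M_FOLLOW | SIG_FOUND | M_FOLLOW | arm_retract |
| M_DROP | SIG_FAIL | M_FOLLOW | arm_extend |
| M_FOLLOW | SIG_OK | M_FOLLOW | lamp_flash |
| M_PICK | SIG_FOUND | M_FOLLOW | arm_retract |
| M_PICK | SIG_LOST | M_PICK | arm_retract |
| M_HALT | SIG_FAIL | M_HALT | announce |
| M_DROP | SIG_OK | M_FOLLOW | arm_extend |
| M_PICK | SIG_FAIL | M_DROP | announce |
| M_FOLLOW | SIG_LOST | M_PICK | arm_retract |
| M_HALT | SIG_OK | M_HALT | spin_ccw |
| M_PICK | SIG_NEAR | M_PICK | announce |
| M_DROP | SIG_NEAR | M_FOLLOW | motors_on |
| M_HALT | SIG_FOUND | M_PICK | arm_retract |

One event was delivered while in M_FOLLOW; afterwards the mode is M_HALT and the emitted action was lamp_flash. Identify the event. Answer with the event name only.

SIG_FAIL

try SIG_LOST: (M_FOLLOW, SIG_LOST) → (M_PICK, arm_retract)
try SIG_NEAR: (M_FOLLOW, SIG_NEAR) → (M_FOLLOW, motors_on)
try SIG_FOUND: (M_FOLLOW, SIG_FOUND) → (M_FOLLOW, arm_retract)
try SIG_FAIL: (M_FOLLOW, SIG_FAIL) → (M_HALT, lamp_flash)  ← matches
try SIG_OK: (M_FOLLOW, SIG_OK) → (M_FOLLOW, lamp_flash)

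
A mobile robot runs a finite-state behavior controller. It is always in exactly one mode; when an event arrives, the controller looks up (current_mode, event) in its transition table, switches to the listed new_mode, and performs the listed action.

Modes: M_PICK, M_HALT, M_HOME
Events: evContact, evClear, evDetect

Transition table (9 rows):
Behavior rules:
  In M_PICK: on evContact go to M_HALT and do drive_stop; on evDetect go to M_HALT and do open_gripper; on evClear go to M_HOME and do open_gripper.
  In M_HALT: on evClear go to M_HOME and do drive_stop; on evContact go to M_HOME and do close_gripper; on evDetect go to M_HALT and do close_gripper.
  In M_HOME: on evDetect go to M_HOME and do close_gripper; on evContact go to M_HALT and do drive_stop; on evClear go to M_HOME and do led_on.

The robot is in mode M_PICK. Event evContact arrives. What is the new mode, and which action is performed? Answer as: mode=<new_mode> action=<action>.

current mode = M_PICK; filter table to that mode:
  (M_PICK, evContact) → (M_HALT, drive_stop)  ← event matches
  (M_PICK, evDetect) → (M_HALT, open_gripper)
  (M_PICK, evClear) → (M_HOME, open_gripper)
event = evContact selects (M_HALT, drive_stop)

mode=M_HALT action=drive_stop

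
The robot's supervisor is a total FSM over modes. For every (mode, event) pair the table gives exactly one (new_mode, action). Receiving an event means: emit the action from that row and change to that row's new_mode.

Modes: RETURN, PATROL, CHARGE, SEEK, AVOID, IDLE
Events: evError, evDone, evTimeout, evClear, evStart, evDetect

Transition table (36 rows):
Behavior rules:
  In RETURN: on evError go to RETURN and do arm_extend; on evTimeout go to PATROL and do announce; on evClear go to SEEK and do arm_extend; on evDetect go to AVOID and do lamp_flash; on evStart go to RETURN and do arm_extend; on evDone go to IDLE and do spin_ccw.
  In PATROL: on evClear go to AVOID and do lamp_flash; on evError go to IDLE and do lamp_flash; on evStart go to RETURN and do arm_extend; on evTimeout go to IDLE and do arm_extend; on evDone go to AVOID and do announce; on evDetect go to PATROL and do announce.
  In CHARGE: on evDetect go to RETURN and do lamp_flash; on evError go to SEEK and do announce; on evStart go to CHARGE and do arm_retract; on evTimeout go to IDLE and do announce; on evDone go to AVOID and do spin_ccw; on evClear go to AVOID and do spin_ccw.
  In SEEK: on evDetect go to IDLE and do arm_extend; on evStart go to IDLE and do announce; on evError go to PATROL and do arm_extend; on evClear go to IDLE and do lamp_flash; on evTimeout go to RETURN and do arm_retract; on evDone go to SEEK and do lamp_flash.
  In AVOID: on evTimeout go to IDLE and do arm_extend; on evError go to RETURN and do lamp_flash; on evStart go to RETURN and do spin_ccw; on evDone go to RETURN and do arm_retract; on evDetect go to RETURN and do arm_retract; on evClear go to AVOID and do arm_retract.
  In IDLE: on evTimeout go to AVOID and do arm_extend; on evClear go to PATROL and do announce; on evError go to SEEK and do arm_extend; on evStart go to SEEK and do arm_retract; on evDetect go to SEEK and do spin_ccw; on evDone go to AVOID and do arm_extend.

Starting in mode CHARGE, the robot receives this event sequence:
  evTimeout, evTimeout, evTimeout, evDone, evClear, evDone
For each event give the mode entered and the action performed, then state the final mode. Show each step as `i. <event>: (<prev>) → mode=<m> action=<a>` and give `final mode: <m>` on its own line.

final mode: RETURN

1. evTimeout: (CHARGE) → mode=IDLE action=announce
2. evTimeout: (IDLE) → mode=AVOID action=arm_extend
3. evTimeout: (AVOID) → mode=IDLE action=arm_extend
4. evDone: (IDLE) → mode=AVOID action=arm_extend
5. evClear: (AVOID) → mode=AVOID action=arm_retract
6. evDone: (AVOID) → mode=RETURN action=arm_retract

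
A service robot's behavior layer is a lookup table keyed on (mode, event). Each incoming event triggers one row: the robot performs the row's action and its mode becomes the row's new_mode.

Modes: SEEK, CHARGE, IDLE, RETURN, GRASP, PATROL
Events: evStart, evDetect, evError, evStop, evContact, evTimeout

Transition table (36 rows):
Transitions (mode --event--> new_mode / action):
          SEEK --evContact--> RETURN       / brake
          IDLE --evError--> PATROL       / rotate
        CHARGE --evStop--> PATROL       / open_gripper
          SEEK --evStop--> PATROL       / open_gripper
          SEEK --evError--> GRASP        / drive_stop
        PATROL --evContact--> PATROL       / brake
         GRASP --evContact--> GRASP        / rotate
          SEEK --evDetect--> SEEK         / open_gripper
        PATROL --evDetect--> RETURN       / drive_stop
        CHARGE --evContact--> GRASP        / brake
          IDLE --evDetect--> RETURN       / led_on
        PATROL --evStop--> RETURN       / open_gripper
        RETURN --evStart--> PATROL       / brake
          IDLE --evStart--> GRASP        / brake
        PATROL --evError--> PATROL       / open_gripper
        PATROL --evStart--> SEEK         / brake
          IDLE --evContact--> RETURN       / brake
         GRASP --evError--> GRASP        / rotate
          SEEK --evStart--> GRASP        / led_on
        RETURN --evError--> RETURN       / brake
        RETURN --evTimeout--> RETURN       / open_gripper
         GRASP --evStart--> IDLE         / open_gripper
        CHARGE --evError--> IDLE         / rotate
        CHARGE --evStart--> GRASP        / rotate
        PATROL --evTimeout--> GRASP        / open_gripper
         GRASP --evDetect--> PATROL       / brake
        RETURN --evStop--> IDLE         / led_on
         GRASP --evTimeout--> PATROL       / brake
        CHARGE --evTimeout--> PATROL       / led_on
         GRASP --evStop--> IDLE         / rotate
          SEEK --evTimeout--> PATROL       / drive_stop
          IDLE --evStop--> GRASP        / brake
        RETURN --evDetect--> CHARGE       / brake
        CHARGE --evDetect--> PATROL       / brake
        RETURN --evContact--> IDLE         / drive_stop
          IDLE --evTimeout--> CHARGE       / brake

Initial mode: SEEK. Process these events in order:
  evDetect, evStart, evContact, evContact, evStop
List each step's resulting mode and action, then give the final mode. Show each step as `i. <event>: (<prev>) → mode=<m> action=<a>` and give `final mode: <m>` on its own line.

final mode: IDLE

1. evDetect: (SEEK) → mode=SEEK action=open_gripper
2. evStart: (SEEK) → mode=GRASP action=led_on
3. evContact: (GRASP) → mode=GRASP action=rotate
4. evContact: (GRASP) → mode=GRASP action=rotate
5. evStop: (GRASP) → mode=IDLE action=rotate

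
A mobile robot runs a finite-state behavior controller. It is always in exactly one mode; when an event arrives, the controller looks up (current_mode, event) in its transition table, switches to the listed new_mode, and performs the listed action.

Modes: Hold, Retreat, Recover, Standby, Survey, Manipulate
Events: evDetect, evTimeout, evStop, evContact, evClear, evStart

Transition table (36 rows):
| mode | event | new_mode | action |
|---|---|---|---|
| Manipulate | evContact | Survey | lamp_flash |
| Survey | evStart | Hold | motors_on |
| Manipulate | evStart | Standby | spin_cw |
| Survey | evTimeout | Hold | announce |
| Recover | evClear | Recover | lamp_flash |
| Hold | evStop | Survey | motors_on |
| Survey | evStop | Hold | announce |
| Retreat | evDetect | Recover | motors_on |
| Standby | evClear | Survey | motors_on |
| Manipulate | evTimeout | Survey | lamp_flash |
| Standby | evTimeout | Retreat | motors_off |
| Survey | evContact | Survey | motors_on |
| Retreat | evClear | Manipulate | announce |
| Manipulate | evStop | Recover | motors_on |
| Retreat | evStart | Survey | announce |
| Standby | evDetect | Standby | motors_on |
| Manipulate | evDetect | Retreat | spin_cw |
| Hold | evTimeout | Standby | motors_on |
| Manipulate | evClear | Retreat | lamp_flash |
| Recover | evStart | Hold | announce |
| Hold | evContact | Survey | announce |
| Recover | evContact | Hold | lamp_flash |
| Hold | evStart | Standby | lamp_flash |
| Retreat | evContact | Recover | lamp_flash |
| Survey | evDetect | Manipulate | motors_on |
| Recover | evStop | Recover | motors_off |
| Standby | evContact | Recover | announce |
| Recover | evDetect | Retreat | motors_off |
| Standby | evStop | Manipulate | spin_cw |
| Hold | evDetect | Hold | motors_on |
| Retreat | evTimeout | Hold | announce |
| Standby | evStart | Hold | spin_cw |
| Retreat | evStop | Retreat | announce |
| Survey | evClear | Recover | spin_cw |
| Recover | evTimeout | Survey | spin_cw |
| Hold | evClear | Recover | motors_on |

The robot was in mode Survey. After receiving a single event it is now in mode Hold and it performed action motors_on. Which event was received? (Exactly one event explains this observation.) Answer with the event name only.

try evDetect: (Survey, evDetect) → (Manipulate, motors_on)
try evTimeout: (Survey, evTimeout) → (Hold, announce)
try evStop: (Survey, evStop) → (Hold, announce)
try evContact: (Survey, evContact) → (Survey, motors_on)
try evClear: (Survey, evClear) → (Recover, spin_cw)
try evStart: (Survey, evStart) → (Hold, motors_on)  ← matches

evStart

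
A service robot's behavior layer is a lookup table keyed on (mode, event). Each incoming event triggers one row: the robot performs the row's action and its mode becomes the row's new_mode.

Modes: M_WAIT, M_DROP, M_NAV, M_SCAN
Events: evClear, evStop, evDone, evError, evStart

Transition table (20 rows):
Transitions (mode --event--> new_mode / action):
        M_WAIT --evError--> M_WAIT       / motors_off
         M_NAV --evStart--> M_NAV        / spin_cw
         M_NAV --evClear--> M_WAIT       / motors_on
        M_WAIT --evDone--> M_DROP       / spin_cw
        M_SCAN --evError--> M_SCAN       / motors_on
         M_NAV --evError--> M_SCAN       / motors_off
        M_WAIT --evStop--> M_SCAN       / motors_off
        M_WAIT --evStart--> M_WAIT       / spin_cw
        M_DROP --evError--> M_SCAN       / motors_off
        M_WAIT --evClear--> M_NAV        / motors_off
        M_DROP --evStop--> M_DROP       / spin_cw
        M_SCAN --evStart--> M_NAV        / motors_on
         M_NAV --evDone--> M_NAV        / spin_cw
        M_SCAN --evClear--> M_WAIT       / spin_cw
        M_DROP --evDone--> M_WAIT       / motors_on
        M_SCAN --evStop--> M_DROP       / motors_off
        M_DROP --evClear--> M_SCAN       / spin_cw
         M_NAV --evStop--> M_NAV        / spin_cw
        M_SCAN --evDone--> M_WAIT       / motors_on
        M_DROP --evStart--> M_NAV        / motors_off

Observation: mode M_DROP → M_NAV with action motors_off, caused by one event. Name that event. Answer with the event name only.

try evClear: (M_DROP, evClear) → (M_SCAN, spin_cw)
try evStop: (M_DROP, evStop) → (M_DROP, spin_cw)
try evDone: (M_DROP, evDone) → (M_WAIT, motors_on)
try evError: (M_DROP, evError) → (M_SCAN, motors_off)
try evStart: (M_DROP, evStart) → (M_NAV, motors_off)  ← matches

evStart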